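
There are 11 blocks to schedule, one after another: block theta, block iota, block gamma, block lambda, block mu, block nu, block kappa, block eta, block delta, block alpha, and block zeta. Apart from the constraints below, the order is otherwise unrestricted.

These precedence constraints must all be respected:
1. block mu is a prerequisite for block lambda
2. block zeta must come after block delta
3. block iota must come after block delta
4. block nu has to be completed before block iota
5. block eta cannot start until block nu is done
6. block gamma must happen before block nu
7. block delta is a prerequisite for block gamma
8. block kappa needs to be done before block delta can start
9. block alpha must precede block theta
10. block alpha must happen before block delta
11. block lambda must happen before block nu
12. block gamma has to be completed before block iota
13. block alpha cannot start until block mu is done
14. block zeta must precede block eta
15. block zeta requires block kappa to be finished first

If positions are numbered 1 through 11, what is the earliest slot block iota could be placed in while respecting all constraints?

The blocks that are forced before block iota, directly or transitively, are block gamma, block lambda, block mu, block nu, block kappa, block delta, block alpha. That's 7 blocks.
With 7 mandatory predecessors, the earliest block iota can sit is position 7+1 = 8, and placing just those 7 first achieves it.

8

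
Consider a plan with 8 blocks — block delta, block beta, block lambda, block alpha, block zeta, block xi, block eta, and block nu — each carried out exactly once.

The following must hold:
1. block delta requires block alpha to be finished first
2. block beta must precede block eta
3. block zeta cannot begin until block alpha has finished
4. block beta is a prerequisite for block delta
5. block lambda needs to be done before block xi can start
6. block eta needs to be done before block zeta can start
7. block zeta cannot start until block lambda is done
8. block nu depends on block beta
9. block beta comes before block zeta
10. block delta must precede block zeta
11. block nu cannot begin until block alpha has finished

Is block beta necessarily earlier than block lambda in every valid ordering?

No

Nothing in the constraints links block beta and block lambda; they are unordered relative to each other.
There exist valid orderings with block lambda before block beta, so block beta is not required to come first.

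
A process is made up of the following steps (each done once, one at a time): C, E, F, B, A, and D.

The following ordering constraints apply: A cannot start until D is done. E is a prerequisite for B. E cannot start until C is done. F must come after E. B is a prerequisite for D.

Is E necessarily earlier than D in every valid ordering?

Yes

Tracing the constraints gives a chain: E → B → D.
That forces E before D in every valid schedule.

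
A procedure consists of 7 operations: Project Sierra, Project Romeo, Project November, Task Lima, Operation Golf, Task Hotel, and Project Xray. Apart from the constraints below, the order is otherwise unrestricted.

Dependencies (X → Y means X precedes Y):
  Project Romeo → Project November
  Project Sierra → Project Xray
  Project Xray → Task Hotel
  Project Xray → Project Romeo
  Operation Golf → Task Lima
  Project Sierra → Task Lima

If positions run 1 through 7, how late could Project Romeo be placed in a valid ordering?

Following the constraints forward from Project Romeo, its only required successor is Project November.
So at least 1 operation follows Project Romeo, putting Project Romeo no later than position 6. That position is achievable by scheduling everything else first.

6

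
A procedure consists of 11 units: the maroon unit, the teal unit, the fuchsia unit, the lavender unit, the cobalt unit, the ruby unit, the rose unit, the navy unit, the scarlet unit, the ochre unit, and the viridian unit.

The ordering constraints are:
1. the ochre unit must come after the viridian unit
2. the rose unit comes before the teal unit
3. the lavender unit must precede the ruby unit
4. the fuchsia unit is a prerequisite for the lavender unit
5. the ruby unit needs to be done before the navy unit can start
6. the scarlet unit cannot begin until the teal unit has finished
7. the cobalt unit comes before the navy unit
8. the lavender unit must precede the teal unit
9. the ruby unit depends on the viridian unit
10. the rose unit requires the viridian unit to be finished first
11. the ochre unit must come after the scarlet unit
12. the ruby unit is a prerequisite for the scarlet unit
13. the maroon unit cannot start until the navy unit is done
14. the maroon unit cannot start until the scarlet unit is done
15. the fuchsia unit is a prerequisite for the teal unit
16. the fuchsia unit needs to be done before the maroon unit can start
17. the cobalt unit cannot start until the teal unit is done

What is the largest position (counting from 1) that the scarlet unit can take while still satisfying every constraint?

9

The units that are forced after the scarlet unit, directly or by a chain of constraints, are the maroon unit, the ochre unit. That's 2 units.
With 2 mandatory successors out of 11 units total, the latest slot for the scarlet unit is 11−2 = 9, and it's reachable by doing all non-successors before the scarlet unit.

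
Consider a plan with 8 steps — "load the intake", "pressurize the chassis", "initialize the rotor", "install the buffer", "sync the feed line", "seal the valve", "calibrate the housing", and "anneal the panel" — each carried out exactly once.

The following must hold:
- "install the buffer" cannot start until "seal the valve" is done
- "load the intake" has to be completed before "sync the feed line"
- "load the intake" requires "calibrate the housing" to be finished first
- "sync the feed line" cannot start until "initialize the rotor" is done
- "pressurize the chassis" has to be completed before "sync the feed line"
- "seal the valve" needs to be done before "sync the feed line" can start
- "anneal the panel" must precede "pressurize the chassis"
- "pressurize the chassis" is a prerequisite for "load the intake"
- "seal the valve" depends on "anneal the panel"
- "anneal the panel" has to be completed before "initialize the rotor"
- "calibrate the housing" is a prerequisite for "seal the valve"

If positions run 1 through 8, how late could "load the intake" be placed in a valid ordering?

7

Following the constraints forward from "load the intake", its only required successor is "sync the feed line".
So at least 1 step follows "load the intake", putting "load the intake" no later than position 7. That position is achievable by scheduling everything else first.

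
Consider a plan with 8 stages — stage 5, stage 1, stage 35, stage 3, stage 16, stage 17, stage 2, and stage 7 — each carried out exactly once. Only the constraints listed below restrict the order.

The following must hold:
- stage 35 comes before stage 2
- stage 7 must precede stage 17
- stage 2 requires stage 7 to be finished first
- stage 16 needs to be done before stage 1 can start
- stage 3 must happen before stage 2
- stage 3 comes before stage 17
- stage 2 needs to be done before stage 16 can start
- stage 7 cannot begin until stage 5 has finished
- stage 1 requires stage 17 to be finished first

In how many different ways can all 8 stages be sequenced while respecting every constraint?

39

The stages with no prerequisites are stage 5, stage 35, stage 3; any of them can be placed first.
Systematically extending each partial ordering one stage at a time and counting, there are 39 complete orderings.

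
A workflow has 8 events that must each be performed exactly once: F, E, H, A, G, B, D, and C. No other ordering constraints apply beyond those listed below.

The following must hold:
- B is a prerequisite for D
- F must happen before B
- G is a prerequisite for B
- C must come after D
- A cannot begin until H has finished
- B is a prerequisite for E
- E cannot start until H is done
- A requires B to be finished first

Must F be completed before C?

There is a constraint chain F → B → D → C.
Hence F necessarily comes before C.

Yes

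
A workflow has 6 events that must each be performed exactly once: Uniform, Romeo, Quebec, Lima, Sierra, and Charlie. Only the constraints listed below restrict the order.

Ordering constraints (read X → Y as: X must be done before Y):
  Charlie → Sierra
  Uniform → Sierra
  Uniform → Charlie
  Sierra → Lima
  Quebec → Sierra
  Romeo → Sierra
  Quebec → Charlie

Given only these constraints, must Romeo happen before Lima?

There is a constraint chain Romeo → Sierra → Lima.
That forces Romeo before Lima in every valid schedule.

Yes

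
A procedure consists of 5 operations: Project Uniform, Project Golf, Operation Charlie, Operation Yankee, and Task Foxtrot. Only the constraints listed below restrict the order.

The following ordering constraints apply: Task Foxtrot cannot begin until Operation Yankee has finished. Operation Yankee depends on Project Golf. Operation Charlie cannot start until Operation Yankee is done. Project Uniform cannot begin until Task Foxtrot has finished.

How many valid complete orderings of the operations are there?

3

Project Golf is the only operation with nothing required before it, so every ordering starts there.
Counting all ways to extend the partial order to a total order gives 3.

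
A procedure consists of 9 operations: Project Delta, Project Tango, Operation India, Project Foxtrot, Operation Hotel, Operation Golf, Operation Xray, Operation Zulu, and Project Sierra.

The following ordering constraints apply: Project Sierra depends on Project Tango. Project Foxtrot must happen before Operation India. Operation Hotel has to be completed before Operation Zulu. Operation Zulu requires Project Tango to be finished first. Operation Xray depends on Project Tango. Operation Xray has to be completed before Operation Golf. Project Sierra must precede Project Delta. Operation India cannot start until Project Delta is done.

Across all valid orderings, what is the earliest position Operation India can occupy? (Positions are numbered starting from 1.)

Every operation that must precede Operation India has to come before it. Tracing all chains that end at Operation India, those operations are: Project Delta, Project Tango, Project Foxtrot, Project Sierra — 4 in total.
So at minimum 4 operations come before Operation India, putting Operation India no earlier than position 5. That position is achievable by scheduling exactly those predecessors first.

5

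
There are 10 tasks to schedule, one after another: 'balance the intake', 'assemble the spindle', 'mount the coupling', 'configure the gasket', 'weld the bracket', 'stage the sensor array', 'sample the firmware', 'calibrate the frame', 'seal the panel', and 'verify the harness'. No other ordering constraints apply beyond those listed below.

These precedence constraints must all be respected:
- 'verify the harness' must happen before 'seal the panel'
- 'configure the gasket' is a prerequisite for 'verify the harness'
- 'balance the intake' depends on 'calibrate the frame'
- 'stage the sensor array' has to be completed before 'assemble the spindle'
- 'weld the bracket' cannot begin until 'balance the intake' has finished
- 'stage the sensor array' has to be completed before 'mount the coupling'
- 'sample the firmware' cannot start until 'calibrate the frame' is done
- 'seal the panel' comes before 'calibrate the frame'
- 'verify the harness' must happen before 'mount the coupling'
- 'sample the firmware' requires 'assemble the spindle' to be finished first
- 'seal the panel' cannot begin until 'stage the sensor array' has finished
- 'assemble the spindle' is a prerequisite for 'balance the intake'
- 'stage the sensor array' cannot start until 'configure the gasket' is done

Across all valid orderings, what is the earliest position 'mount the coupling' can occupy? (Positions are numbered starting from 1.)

Every task that must precede 'mount the coupling' has to come before it. Tracing all chains that end at 'mount the coupling', those tasks are: 'configure the gasket', 'stage the sensor array', 'verify the harness' — 3 in total.
With 3 mandatory predecessors, the earliest 'mount the coupling' can sit is position 3+1 = 4, and placing just those 3 first achieves it.

4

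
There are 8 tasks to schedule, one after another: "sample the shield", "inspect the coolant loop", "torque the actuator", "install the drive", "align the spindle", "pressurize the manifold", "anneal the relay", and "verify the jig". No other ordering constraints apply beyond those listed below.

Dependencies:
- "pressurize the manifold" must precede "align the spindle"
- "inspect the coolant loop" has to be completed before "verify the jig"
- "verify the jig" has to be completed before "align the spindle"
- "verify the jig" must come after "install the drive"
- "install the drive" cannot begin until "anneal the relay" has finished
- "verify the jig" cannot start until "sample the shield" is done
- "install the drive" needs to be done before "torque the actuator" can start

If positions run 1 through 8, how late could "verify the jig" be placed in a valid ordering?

The only task forced after "verify the jig" (directly or by a chain) is "align the spindle".
So at least 1 task follows "verify the jig", putting "verify the jig" no later than position 7. That position is achievable by scheduling everything else first.

7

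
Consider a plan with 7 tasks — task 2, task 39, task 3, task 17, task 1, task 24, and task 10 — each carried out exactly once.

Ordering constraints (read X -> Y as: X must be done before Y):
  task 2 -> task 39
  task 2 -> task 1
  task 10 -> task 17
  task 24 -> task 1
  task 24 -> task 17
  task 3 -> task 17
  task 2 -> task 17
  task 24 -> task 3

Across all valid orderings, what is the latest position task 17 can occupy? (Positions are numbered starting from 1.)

Task 17 has no required successors, so nothing stops it from going last (position 7).

7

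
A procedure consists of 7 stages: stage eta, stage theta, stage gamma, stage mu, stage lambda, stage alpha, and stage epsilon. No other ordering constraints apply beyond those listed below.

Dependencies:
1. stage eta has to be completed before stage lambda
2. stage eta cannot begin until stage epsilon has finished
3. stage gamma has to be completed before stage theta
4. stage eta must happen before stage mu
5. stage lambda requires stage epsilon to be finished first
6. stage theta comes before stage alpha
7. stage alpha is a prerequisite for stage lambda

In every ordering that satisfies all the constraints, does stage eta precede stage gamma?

Stage eta and stage gamma are not related by any chain of constraints.
So stage eta can come before stage gamma or after — it is not forced.

No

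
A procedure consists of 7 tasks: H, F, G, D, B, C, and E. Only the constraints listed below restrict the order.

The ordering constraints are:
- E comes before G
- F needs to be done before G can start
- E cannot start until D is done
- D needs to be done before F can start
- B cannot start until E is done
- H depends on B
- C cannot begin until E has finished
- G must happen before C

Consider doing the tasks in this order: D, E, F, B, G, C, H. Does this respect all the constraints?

Going through the constraints one by one, each required predecessor appears earlier in the sequence than its dependent — e.g. E (position 2) is before C (position 6), as required.

Yes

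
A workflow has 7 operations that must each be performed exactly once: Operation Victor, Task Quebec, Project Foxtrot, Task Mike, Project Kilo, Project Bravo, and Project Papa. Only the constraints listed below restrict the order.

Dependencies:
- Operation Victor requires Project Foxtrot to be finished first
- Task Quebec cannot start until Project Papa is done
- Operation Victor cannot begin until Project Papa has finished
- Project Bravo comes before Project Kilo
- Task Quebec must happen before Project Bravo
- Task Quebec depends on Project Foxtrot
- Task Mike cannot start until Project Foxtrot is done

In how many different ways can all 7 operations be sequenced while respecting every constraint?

44

The operations with no prerequisites are Project Foxtrot, Project Papa; any of them can be placed first.
Systematically extending each partial ordering one operation at a time and counting, there are 44 complete orderings.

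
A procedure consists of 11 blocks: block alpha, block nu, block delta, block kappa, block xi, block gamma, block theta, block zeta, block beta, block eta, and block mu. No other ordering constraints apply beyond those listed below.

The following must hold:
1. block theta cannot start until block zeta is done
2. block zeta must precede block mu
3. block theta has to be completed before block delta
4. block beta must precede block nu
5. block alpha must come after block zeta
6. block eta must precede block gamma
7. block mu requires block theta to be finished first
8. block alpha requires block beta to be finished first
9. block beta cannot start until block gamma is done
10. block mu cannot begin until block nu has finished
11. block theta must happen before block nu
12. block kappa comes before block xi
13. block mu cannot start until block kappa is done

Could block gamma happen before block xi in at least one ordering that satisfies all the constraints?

No chain of constraints runs from block xi to block gamma, so block xi is not required to come first.
That means at least one valid schedule has block gamma before block xi.

Yes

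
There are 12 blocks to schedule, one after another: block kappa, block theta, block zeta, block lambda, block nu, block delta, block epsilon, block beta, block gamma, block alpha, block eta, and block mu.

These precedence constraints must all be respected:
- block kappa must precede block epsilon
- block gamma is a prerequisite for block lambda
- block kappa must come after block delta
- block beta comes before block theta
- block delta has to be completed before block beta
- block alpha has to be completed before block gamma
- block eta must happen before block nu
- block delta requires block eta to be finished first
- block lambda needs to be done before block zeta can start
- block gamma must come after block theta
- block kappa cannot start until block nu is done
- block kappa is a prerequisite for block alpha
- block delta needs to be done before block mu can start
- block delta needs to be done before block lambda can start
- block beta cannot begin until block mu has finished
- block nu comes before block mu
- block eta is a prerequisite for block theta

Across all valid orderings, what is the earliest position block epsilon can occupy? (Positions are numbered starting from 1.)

5

Working backwards through the constraints from block epsilon, its full set of required predecessors is block kappa, block nu, block delta, block eta — 4 of them.
So at minimum 4 blocks come before block epsilon, putting block epsilon no earlier than position 5. That position is achievable by scheduling exactly those predecessors first.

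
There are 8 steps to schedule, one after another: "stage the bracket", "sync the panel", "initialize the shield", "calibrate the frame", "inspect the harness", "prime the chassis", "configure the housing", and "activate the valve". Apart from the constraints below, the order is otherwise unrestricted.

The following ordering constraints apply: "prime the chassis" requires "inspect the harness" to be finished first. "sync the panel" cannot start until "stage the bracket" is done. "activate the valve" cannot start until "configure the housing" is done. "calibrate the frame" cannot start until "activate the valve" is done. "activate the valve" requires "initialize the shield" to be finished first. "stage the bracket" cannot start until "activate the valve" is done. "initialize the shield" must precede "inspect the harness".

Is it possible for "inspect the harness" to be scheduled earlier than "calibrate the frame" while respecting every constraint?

The constraints leave "inspect the harness" and "calibrate the frame" unordered relative to each other; nothing requires "calibrate the frame" earlier.
So a valid ordering placing "inspect the harness" earlier than "calibrate the frame" exists.

Yes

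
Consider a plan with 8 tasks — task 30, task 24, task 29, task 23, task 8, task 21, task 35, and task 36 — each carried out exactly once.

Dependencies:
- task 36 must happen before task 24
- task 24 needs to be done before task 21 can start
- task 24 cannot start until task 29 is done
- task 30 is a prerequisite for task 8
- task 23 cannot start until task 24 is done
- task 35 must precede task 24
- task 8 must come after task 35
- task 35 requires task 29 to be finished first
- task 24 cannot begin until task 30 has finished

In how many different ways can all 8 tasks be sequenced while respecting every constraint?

The tasks with no prerequisites are task 30, task 29, task 36; any of them can be placed first.
Enumerating by repeatedly choosing an available task (one whose prerequisites are all placed) gives 102 distinct complete orderings.

102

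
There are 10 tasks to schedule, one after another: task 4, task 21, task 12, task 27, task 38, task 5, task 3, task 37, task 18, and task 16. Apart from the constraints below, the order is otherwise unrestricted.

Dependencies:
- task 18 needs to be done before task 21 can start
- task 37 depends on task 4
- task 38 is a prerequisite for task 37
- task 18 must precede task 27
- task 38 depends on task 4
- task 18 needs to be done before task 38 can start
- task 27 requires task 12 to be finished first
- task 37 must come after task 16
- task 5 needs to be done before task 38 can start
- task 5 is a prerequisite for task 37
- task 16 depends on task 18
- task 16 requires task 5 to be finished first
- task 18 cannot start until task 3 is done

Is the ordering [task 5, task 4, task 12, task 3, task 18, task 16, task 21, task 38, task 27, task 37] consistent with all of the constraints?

Every stated constraint is respected: task 5 sits at position 1, ahead of task 37 at position 10, and each of the other listed pairs likewise has the predecessor earlier in the sequence.

Yes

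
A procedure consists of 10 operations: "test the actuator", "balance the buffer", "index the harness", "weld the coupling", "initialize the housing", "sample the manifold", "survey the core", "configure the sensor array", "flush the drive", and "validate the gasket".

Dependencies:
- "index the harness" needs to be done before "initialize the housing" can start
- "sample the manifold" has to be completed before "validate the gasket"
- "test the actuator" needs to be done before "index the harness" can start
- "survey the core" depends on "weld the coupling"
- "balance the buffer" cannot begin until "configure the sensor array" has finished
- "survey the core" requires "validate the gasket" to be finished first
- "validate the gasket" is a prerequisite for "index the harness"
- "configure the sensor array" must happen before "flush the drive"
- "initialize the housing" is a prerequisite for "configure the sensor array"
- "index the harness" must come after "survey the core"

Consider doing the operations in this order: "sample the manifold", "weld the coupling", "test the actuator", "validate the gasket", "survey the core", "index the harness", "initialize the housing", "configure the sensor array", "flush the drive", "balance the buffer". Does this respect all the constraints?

Yes

Every stated constraint is respected: "weld the coupling" sits at position 2, ahead of "survey the core" at position 5, and each of the other listed pairs likewise has the predecessor earlier in the sequence.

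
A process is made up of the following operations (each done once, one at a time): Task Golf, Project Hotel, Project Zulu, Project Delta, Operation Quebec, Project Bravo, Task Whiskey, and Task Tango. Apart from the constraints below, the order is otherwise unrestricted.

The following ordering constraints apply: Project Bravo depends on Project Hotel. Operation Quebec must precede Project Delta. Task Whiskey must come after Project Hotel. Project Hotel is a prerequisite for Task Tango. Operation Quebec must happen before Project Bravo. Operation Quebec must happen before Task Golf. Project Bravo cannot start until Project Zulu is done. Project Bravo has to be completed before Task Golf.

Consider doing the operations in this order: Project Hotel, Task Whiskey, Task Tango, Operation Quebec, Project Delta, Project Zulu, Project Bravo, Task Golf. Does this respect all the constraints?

Checking each listed constraint against this order: for instance, Project Hotel is in position 1 and Project Bravo in position 7, so that constraint holds — and the remaining constraints check out the same way.

Yes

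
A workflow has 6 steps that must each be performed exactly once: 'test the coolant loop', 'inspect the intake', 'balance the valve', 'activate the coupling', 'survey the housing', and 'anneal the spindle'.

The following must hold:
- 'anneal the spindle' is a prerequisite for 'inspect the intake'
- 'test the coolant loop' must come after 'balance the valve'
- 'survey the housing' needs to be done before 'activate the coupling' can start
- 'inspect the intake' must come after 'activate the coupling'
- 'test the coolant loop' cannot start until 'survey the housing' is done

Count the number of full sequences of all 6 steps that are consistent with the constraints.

3 steps have no prerequisites ('balance the valve', 'survey the housing', 'anneal the spindle'), so any of them could come first.
Enumerating by repeatedly choosing an available step (one whose prerequisites are all placed) gives 40 distinct complete orderings.

40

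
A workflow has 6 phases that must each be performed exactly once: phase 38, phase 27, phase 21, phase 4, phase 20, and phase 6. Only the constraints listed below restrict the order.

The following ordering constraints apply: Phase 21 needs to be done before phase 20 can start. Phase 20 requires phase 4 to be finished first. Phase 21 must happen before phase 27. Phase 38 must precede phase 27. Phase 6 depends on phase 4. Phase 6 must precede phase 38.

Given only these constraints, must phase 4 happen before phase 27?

Yes

There is a constraint chain phase 4 → phase 6 → phase 38 → phase 27.
That forces phase 4 before phase 27 in every valid schedule.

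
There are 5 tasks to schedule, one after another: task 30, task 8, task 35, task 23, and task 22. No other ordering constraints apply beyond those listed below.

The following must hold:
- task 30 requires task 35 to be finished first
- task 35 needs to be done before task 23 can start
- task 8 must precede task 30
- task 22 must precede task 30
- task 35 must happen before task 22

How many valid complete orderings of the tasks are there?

11

The tasks with no prerequisites are task 8, task 35; any of them can be placed first.
Counting all ways to extend the partial order to a total order gives 11.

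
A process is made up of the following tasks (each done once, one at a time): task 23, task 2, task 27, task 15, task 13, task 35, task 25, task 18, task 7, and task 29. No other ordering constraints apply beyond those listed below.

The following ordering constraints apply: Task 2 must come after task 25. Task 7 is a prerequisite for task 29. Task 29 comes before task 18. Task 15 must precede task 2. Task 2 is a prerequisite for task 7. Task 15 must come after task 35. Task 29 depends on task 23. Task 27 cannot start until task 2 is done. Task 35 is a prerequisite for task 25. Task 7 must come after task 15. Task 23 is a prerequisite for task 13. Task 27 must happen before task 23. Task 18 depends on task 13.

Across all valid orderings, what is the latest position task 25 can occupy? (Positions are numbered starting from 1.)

3

The tasks that are forced after task 25, directly or by a chain of constraints, are task 23, task 2, task 27, task 13, task 18, task 7, task 29. That's 7 tasks.
So at least 7 tasks follow task 25, putting task 25 no later than position 3. That position is achievable by scheduling everything else first.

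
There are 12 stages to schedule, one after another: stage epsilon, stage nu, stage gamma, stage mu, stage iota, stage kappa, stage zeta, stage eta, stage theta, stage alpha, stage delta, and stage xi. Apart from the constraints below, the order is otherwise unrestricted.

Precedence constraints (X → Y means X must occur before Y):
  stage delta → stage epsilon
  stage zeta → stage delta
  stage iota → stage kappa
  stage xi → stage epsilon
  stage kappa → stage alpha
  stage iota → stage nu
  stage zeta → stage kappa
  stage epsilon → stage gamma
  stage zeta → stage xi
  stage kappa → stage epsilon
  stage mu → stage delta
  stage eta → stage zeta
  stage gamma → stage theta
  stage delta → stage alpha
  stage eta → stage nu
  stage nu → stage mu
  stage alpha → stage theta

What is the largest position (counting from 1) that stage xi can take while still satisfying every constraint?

The stages that are forced after stage xi, directly or by a chain of constraints, are stage epsilon, stage gamma, stage theta. That's 3 stages.
With 3 mandatory successors out of 12 stages total, the latest slot for stage xi is 12−3 = 9, and it's reachable by doing all non-successors before stage xi.

9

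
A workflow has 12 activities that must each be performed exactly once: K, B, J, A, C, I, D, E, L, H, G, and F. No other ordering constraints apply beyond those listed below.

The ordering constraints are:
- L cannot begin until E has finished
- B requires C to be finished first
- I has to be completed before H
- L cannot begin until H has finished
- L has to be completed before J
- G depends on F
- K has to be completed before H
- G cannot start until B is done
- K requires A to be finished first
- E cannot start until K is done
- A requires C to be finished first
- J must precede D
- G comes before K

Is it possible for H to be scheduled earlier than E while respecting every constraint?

The constraints leave H and E unordered relative to each other; nothing requires E earlier.
So a valid ordering placing H earlier than E exists.

Yes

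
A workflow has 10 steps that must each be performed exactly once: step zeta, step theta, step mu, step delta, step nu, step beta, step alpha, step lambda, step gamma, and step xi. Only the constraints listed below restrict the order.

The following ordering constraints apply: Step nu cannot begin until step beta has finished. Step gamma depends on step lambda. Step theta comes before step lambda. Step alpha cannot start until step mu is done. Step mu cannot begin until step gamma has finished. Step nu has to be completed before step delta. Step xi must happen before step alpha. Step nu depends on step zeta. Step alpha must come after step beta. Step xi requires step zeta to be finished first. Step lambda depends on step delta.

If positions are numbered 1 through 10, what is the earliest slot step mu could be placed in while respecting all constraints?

The steps that are forced before step mu, directly or transitively, are step zeta, step theta, step delta, step nu, step beta, step lambda, step gamma. That's 7 steps.
With 7 mandatory predecessors, the earliest step mu can sit is position 7+1 = 8, and placing just those 7 first achieves it.

8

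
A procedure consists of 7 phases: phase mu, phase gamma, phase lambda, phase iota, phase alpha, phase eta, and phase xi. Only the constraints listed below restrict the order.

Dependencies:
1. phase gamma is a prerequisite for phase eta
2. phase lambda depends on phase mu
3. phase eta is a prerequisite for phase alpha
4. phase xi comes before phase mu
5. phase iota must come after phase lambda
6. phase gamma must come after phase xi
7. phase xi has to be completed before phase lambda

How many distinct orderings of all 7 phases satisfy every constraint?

Only phase xi has no prerequisites, so it must go first.
Enumerating by repeatedly choosing an available phase (one whose prerequisites are all placed) gives 20 distinct complete orderings.

20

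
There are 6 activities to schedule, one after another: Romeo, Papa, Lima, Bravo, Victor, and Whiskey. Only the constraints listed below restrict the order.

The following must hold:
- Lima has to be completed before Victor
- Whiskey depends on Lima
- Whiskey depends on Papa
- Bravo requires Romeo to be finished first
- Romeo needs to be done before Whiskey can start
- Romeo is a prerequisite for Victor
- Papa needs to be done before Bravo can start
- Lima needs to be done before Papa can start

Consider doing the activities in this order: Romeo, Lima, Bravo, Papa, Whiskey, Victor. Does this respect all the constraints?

In the proposed order, Bravo appears before Papa.
But one of the constraints requires Papa before Bravo, so this ordering violates it.

No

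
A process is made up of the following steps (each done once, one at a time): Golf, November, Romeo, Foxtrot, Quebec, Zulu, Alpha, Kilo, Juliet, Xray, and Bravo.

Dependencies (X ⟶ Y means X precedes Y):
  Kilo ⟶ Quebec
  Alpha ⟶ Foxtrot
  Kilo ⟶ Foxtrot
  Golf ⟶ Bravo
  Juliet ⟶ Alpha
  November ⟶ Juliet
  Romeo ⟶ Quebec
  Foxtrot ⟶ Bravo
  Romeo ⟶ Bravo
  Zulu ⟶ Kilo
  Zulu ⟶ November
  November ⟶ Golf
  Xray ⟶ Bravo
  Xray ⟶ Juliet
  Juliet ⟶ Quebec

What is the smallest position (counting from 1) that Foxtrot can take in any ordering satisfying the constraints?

Every step that must precede Foxtrot has to come before it. Tracing all chains that end at Foxtrot, those steps are: November, Zulu, Alpha, Kilo, Juliet, Xray — 6 in total.
So at minimum 6 steps come before Foxtrot, putting Foxtrot no earlier than position 7. That position is achievable by scheduling exactly those predecessors first.

7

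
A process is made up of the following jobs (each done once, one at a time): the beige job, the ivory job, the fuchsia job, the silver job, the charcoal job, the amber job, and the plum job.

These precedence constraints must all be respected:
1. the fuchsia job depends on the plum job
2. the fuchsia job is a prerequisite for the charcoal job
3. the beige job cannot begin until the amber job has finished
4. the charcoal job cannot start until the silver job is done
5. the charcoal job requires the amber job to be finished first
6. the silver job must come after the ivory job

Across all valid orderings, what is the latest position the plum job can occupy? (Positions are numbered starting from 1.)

Following every chain forward from the plum job, the jobs that must come later are the fuchsia job, the charcoal job — 2 of them.
With 2 mandatory successors out of 7 jobs total, the latest slot for the plum job is 7−2 = 5, and it's reachable by doing all non-successors before the plum job.

5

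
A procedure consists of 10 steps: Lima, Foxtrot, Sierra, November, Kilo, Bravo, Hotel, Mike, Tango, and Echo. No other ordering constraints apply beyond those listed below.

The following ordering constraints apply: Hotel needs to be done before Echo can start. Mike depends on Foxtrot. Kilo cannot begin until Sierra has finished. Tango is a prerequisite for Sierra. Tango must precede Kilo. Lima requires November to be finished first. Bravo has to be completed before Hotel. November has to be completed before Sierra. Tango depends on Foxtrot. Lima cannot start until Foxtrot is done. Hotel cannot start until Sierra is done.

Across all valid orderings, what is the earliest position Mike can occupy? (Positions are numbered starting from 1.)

2

The only step forced before Mike (directly or transitively) is Foxtrot.
With 1 mandatory predecessor, the earliest Mike can sit is position 1+1 = 2, and placing just that one first achieves it.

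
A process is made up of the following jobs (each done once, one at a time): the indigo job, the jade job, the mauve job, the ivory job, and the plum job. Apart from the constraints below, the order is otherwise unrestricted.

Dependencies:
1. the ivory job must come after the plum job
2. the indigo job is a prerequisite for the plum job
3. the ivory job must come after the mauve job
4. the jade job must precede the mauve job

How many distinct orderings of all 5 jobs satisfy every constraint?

6

The jobs with no prerequisites are the indigo job, the jade job; any of them can be placed first.
Systematically extending each partial ordering one job at a time and counting, there are 6 complete orderings.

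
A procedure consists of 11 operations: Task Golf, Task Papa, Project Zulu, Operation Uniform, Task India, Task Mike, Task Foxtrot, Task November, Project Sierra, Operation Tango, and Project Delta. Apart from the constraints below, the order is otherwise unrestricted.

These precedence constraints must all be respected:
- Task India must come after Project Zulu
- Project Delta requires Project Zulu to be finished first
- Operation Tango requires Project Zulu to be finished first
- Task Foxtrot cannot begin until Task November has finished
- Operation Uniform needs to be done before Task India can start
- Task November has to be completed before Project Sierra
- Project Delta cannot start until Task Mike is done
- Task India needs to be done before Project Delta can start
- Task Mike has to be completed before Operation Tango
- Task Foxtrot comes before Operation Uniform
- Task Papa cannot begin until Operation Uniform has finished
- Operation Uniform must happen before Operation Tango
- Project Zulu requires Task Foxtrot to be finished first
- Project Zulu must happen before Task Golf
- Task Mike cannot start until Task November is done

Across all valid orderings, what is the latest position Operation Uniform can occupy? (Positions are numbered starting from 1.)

Every operation that must follow Operation Uniform has to come after it. Tracing all chains starting from Operation Uniform, those operations are: Task Papa, Task India, Operation Tango, Project Delta — 4 in total.
With 4 mandatory successors out of 11 operations total, the latest slot for Operation Uniform is 11−4 = 7, and it's reachable by doing all non-successors before Operation Uniform.

7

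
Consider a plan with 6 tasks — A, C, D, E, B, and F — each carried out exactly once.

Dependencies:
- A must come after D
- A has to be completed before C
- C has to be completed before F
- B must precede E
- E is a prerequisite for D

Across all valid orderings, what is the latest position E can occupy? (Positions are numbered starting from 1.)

The tasks that are forced after E, directly or by a chain of constraints, are A, C, D, F. That's 4 tasks.
So at least 4 tasks follow E, putting E no later than position 2. That position is achievable by scheduling everything else first.

2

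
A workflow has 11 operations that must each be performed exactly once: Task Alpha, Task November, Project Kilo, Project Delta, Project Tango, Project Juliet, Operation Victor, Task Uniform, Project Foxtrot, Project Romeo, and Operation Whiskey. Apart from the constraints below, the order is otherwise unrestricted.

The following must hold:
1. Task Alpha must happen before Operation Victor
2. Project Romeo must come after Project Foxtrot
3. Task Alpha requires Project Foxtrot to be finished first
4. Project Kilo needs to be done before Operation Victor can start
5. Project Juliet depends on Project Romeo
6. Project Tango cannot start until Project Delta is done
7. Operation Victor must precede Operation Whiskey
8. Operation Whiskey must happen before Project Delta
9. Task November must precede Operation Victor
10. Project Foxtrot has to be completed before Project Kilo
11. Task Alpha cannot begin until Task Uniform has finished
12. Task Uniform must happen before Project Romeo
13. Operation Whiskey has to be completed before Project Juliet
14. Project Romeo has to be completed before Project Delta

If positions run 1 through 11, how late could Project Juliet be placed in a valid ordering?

Project Juliet has no required successors, so nothing stops it from going last (position 11).

11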